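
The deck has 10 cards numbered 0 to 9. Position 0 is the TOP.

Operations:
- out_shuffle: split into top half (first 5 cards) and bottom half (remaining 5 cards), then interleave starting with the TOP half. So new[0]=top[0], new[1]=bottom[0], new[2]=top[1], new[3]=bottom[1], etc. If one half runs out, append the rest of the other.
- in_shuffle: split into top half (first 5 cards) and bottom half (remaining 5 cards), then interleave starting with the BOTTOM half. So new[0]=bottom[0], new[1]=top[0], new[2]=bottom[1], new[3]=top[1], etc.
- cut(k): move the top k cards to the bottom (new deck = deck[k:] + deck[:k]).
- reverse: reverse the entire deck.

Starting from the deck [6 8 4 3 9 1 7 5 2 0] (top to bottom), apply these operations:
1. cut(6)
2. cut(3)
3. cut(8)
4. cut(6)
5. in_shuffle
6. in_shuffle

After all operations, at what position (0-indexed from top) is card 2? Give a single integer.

Answer: 1

Derivation:
After op 1 (cut(6)): [7 5 2 0 6 8 4 3 9 1]
After op 2 (cut(3)): [0 6 8 4 3 9 1 7 5 2]
After op 3 (cut(8)): [5 2 0 6 8 4 3 9 1 7]
After op 4 (cut(6)): [3 9 1 7 5 2 0 6 8 4]
After op 5 (in_shuffle): [2 3 0 9 6 1 8 7 4 5]
After op 6 (in_shuffle): [1 2 8 3 7 0 4 9 5 6]
Card 2 is at position 1.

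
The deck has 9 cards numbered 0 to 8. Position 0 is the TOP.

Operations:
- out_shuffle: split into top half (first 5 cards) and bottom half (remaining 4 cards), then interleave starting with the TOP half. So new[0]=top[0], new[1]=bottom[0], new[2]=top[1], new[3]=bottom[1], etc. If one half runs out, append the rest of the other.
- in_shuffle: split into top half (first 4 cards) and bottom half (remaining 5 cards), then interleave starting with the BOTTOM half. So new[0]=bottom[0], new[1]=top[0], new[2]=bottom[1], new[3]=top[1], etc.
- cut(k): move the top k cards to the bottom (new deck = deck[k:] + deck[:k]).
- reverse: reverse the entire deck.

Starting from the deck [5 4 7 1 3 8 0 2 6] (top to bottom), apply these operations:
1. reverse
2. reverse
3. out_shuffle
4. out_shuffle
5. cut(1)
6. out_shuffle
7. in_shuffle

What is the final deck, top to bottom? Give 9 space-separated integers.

Answer: 1 2 7 0 4 8 5 3 6

Derivation:
After op 1 (reverse): [6 2 0 8 3 1 7 4 5]
After op 2 (reverse): [5 4 7 1 3 8 0 2 6]
After op 3 (out_shuffle): [5 8 4 0 7 2 1 6 3]
After op 4 (out_shuffle): [5 2 8 1 4 6 0 3 7]
After op 5 (cut(1)): [2 8 1 4 6 0 3 7 5]
After op 6 (out_shuffle): [2 0 8 3 1 7 4 5 6]
After op 7 (in_shuffle): [1 2 7 0 4 8 5 3 6]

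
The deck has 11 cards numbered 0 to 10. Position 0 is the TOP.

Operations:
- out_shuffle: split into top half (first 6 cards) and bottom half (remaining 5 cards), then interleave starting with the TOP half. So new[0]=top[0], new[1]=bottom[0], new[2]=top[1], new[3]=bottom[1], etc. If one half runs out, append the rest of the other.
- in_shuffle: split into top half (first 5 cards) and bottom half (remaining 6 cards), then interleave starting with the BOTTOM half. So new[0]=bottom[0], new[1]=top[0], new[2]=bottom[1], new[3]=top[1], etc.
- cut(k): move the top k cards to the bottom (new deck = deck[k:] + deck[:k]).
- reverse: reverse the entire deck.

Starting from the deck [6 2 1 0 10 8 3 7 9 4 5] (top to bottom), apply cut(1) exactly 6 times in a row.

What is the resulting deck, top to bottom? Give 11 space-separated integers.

After op 1 (cut(1)): [2 1 0 10 8 3 7 9 4 5 6]
After op 2 (cut(1)): [1 0 10 8 3 7 9 4 5 6 2]
After op 3 (cut(1)): [0 10 8 3 7 9 4 5 6 2 1]
After op 4 (cut(1)): [10 8 3 7 9 4 5 6 2 1 0]
After op 5 (cut(1)): [8 3 7 9 4 5 6 2 1 0 10]
After op 6 (cut(1)): [3 7 9 4 5 6 2 1 0 10 8]

Answer: 3 7 9 4 5 6 2 1 0 10 8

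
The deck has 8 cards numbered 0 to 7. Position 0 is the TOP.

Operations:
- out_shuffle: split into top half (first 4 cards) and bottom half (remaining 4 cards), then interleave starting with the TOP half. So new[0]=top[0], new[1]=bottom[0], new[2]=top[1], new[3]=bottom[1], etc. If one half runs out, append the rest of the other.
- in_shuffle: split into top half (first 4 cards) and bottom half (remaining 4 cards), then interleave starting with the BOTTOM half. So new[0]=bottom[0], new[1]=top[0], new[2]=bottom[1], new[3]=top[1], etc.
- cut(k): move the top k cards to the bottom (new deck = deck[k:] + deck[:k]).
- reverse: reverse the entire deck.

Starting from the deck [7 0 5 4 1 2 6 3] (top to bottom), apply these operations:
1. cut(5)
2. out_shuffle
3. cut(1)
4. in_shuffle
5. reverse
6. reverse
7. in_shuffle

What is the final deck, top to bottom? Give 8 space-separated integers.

After op 1 (cut(5)): [2 6 3 7 0 5 4 1]
After op 2 (out_shuffle): [2 0 6 5 3 4 7 1]
After op 3 (cut(1)): [0 6 5 3 4 7 1 2]
After op 4 (in_shuffle): [4 0 7 6 1 5 2 3]
After op 5 (reverse): [3 2 5 1 6 7 0 4]
After op 6 (reverse): [4 0 7 6 1 5 2 3]
After op 7 (in_shuffle): [1 4 5 0 2 7 3 6]

Answer: 1 4 5 0 2 7 3 6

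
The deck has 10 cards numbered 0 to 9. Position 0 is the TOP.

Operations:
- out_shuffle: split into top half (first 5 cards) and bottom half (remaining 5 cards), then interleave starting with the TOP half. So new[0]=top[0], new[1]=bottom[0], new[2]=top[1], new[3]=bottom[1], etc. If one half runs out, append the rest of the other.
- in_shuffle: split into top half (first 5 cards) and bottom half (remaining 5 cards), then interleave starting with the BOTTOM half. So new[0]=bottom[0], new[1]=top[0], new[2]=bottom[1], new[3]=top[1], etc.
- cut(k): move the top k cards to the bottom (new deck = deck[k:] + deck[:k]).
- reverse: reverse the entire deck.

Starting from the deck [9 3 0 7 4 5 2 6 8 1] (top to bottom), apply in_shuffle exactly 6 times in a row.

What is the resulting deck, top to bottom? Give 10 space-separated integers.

Answer: 4 1 7 8 0 6 3 2 9 5

Derivation:
After op 1 (in_shuffle): [5 9 2 3 6 0 8 7 1 4]
After op 2 (in_shuffle): [0 5 8 9 7 2 1 3 4 6]
After op 3 (in_shuffle): [2 0 1 5 3 8 4 9 6 7]
After op 4 (in_shuffle): [8 2 4 0 9 1 6 5 7 3]
After op 5 (in_shuffle): [1 8 6 2 5 4 7 0 3 9]
After op 6 (in_shuffle): [4 1 7 8 0 6 3 2 9 5]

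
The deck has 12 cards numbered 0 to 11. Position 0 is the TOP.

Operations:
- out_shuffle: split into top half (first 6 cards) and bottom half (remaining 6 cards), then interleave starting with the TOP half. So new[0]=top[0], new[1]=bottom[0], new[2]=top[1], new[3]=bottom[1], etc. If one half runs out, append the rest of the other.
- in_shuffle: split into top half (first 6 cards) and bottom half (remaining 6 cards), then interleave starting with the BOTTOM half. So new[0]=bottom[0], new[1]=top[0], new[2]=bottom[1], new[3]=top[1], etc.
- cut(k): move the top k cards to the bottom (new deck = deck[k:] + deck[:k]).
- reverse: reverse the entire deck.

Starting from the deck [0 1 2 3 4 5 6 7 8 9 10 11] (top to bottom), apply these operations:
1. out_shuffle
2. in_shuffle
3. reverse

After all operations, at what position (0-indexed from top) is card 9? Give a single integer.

After op 1 (out_shuffle): [0 6 1 7 2 8 3 9 4 10 5 11]
After op 2 (in_shuffle): [3 0 9 6 4 1 10 7 5 2 11 8]
After op 3 (reverse): [8 11 2 5 7 10 1 4 6 9 0 3]
Card 9 is at position 9.

Answer: 9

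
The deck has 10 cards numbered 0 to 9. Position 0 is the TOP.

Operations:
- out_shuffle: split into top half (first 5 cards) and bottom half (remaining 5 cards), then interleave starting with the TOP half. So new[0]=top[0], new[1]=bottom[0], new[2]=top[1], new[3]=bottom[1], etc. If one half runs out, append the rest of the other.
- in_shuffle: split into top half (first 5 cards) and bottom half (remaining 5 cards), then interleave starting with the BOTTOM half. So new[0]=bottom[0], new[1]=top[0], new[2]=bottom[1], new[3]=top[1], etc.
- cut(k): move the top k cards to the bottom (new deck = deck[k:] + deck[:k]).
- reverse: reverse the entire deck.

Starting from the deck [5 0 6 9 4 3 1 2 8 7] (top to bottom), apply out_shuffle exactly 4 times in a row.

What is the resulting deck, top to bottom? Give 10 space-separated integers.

After op 1 (out_shuffle): [5 3 0 1 6 2 9 8 4 7]
After op 2 (out_shuffle): [5 2 3 9 0 8 1 4 6 7]
After op 3 (out_shuffle): [5 8 2 1 3 4 9 6 0 7]
After op 4 (out_shuffle): [5 4 8 9 2 6 1 0 3 7]

Answer: 5 4 8 9 2 6 1 0 3 7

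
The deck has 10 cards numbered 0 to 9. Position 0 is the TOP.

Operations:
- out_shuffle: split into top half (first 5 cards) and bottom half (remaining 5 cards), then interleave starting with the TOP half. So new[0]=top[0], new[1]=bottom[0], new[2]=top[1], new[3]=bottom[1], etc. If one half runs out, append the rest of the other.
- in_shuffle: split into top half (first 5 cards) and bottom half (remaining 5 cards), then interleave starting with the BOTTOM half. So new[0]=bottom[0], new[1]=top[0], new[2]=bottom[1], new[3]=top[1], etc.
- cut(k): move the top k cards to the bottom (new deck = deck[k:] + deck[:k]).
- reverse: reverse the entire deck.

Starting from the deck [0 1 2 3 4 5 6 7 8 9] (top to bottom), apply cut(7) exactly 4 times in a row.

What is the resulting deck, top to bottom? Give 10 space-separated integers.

After op 1 (cut(7)): [7 8 9 0 1 2 3 4 5 6]
After op 2 (cut(7)): [4 5 6 7 8 9 0 1 2 3]
After op 3 (cut(7)): [1 2 3 4 5 6 7 8 9 0]
After op 4 (cut(7)): [8 9 0 1 2 3 4 5 6 7]

Answer: 8 9 0 1 2 3 4 5 6 7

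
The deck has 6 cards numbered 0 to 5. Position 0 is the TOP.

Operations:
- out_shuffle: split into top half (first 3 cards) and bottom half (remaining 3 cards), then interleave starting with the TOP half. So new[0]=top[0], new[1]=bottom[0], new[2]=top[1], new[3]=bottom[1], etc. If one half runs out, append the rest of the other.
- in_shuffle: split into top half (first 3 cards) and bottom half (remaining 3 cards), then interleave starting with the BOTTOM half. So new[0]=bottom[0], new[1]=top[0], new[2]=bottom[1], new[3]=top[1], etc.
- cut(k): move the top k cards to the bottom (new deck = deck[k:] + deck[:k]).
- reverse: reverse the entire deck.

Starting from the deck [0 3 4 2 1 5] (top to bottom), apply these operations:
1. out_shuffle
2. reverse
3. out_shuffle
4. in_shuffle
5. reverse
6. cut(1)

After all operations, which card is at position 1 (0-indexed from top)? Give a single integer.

Answer: 3

Derivation:
After op 1 (out_shuffle): [0 2 3 1 4 5]
After op 2 (reverse): [5 4 1 3 2 0]
After op 3 (out_shuffle): [5 3 4 2 1 0]
After op 4 (in_shuffle): [2 5 1 3 0 4]
After op 5 (reverse): [4 0 3 1 5 2]
After op 6 (cut(1)): [0 3 1 5 2 4]
Position 1: card 3.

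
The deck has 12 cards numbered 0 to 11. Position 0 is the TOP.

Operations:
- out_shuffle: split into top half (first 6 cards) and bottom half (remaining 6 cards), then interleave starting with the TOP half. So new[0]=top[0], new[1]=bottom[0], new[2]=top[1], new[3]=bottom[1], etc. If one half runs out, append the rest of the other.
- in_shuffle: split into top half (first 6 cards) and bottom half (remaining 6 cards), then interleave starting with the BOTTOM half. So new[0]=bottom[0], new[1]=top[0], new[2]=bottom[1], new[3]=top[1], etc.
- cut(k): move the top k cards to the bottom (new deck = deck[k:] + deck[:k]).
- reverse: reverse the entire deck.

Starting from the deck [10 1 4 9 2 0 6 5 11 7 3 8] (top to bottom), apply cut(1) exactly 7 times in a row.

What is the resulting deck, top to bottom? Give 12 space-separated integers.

After op 1 (cut(1)): [1 4 9 2 0 6 5 11 7 3 8 10]
After op 2 (cut(1)): [4 9 2 0 6 5 11 7 3 8 10 1]
After op 3 (cut(1)): [9 2 0 6 5 11 7 3 8 10 1 4]
After op 4 (cut(1)): [2 0 6 5 11 7 3 8 10 1 4 9]
After op 5 (cut(1)): [0 6 5 11 7 3 8 10 1 4 9 2]
After op 6 (cut(1)): [6 5 11 7 3 8 10 1 4 9 2 0]
After op 7 (cut(1)): [5 11 7 3 8 10 1 4 9 2 0 6]

Answer: 5 11 7 3 8 10 1 4 9 2 0 6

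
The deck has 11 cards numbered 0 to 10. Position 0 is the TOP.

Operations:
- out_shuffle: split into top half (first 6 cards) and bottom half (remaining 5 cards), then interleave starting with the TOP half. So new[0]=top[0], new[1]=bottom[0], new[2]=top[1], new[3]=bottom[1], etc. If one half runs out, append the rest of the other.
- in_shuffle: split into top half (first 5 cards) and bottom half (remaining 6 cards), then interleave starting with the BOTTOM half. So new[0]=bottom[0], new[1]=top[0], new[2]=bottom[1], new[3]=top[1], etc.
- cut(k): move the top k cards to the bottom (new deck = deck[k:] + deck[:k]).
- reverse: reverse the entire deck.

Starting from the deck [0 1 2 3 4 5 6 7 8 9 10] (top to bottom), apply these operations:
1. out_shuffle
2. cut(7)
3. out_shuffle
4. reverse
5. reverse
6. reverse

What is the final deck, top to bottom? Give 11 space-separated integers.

After op 1 (out_shuffle): [0 6 1 7 2 8 3 9 4 10 5]
After op 2 (cut(7)): [9 4 10 5 0 6 1 7 2 8 3]
After op 3 (out_shuffle): [9 1 4 7 10 2 5 8 0 3 6]
After op 4 (reverse): [6 3 0 8 5 2 10 7 4 1 9]
After op 5 (reverse): [9 1 4 7 10 2 5 8 0 3 6]
After op 6 (reverse): [6 3 0 8 5 2 10 7 4 1 9]

Answer: 6 3 0 8 5 2 10 7 4 1 9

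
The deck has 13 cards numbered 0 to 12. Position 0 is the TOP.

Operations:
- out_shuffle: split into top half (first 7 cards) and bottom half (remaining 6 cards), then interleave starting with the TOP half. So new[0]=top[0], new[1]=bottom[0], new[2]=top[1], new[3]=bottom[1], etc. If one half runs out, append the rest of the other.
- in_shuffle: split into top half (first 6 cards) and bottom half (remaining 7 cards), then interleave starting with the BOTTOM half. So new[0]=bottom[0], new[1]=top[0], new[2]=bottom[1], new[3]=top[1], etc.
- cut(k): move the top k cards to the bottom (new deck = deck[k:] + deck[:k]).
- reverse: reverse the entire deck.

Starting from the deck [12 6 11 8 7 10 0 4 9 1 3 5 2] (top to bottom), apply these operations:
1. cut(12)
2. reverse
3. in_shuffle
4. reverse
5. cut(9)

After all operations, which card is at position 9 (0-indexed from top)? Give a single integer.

After op 1 (cut(12)): [2 12 6 11 8 7 10 0 4 9 1 3 5]
After op 2 (reverse): [5 3 1 9 4 0 10 7 8 11 6 12 2]
After op 3 (in_shuffle): [10 5 7 3 8 1 11 9 6 4 12 0 2]
After op 4 (reverse): [2 0 12 4 6 9 11 1 8 3 7 5 10]
After op 5 (cut(9)): [3 7 5 10 2 0 12 4 6 9 11 1 8]
Position 9: card 9.

Answer: 9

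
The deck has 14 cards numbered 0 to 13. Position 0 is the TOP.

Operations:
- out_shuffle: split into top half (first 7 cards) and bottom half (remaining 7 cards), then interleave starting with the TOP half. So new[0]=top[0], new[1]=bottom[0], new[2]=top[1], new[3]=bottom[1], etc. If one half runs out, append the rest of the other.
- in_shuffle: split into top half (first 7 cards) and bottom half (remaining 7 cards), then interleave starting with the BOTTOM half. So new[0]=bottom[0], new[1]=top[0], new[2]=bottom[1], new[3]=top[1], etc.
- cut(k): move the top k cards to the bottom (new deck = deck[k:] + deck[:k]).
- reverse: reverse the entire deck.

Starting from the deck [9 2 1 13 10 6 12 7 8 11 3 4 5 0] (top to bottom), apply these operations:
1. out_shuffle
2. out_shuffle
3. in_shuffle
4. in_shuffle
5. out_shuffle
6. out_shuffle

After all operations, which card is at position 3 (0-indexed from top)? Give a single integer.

After op 1 (out_shuffle): [9 7 2 8 1 11 13 3 10 4 6 5 12 0]
After op 2 (out_shuffle): [9 3 7 10 2 4 8 6 1 5 11 12 13 0]
After op 3 (in_shuffle): [6 9 1 3 5 7 11 10 12 2 13 4 0 8]
After op 4 (in_shuffle): [10 6 12 9 2 1 13 3 4 5 0 7 8 11]
After op 5 (out_shuffle): [10 3 6 4 12 5 9 0 2 7 1 8 13 11]
After op 6 (out_shuffle): [10 0 3 2 6 7 4 1 12 8 5 13 9 11]
Position 3: card 2.

Answer: 2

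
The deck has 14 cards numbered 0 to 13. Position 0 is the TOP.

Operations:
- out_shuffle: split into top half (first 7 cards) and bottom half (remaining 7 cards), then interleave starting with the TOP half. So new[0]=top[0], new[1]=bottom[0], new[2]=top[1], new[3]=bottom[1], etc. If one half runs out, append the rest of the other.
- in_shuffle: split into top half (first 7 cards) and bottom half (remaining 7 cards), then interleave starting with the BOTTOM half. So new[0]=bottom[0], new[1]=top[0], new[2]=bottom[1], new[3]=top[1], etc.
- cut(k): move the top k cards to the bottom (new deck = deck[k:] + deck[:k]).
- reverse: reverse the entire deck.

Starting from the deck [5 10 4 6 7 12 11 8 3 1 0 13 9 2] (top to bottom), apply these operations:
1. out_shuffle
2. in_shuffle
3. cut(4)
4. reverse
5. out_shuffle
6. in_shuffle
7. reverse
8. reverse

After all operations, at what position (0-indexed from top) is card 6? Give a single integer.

After op 1 (out_shuffle): [5 8 10 3 4 1 6 0 7 13 12 9 11 2]
After op 2 (in_shuffle): [0 5 7 8 13 10 12 3 9 4 11 1 2 6]
After op 3 (cut(4)): [13 10 12 3 9 4 11 1 2 6 0 5 7 8]
After op 4 (reverse): [8 7 5 0 6 2 1 11 4 9 3 12 10 13]
After op 5 (out_shuffle): [8 11 7 4 5 9 0 3 6 12 2 10 1 13]
After op 6 (in_shuffle): [3 8 6 11 12 7 2 4 10 5 1 9 13 0]
After op 7 (reverse): [0 13 9 1 5 10 4 2 7 12 11 6 8 3]
After op 8 (reverse): [3 8 6 11 12 7 2 4 10 5 1 9 13 0]
Card 6 is at position 2.

Answer: 2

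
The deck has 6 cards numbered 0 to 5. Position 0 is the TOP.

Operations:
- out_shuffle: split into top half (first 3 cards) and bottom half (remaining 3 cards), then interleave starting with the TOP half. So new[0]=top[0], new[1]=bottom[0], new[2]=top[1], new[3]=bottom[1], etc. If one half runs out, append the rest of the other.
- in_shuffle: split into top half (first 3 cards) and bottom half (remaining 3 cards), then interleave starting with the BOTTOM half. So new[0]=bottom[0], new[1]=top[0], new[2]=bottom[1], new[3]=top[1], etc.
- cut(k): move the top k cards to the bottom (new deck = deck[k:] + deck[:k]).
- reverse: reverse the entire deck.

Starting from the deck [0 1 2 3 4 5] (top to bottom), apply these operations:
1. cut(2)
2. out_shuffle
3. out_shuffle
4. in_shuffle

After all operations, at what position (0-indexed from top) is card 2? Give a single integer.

Answer: 1

Derivation:
After op 1 (cut(2)): [2 3 4 5 0 1]
After op 2 (out_shuffle): [2 5 3 0 4 1]
After op 3 (out_shuffle): [2 0 5 4 3 1]
After op 4 (in_shuffle): [4 2 3 0 1 5]
Card 2 is at position 1.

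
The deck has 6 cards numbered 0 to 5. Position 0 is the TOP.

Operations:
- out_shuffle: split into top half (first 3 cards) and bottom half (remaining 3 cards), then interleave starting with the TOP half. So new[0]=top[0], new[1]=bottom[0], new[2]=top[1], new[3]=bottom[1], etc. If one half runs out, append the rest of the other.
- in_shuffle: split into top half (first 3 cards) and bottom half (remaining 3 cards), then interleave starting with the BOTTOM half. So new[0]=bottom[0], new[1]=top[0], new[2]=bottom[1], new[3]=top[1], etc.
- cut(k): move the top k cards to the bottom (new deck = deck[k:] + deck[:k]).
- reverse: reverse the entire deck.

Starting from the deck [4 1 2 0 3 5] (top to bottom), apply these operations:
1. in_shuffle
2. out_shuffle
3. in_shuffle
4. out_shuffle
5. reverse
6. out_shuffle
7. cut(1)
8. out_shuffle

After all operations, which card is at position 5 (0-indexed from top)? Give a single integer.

Answer: 4

Derivation:
After op 1 (in_shuffle): [0 4 3 1 5 2]
After op 2 (out_shuffle): [0 1 4 5 3 2]
After op 3 (in_shuffle): [5 0 3 1 2 4]
After op 4 (out_shuffle): [5 1 0 2 3 4]
After op 5 (reverse): [4 3 2 0 1 5]
After op 6 (out_shuffle): [4 0 3 1 2 5]
After op 7 (cut(1)): [0 3 1 2 5 4]
After op 8 (out_shuffle): [0 2 3 5 1 4]
Position 5: card 4.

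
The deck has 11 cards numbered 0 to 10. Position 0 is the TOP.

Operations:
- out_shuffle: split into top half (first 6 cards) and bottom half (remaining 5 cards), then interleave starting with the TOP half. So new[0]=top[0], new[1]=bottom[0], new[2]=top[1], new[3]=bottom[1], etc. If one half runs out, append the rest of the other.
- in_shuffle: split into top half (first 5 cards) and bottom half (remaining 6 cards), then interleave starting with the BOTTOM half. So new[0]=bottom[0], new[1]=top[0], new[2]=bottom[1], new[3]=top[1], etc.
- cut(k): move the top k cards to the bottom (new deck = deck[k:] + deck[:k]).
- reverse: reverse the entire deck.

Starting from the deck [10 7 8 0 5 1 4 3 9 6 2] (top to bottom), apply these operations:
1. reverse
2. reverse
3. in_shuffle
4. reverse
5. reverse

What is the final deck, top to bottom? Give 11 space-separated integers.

Answer: 1 10 4 7 3 8 9 0 6 5 2

Derivation:
After op 1 (reverse): [2 6 9 3 4 1 5 0 8 7 10]
After op 2 (reverse): [10 7 8 0 5 1 4 3 9 6 2]
After op 3 (in_shuffle): [1 10 4 7 3 8 9 0 6 5 2]
After op 4 (reverse): [2 5 6 0 9 8 3 7 4 10 1]
After op 5 (reverse): [1 10 4 7 3 8 9 0 6 5 2]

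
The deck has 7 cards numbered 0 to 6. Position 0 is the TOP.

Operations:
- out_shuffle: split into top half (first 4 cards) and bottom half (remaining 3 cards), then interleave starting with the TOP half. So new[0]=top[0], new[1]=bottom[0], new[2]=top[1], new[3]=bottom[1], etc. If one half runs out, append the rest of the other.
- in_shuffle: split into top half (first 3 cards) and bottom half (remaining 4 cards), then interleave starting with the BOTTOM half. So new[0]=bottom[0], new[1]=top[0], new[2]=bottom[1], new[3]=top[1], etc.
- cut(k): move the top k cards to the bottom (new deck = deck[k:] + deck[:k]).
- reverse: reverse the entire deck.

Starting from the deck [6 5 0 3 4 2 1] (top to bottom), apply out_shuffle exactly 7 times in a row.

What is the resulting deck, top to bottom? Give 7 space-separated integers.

After op 1 (out_shuffle): [6 4 5 2 0 1 3]
After op 2 (out_shuffle): [6 0 4 1 5 3 2]
After op 3 (out_shuffle): [6 5 0 3 4 2 1]
After op 4 (out_shuffle): [6 4 5 2 0 1 3]
After op 5 (out_shuffle): [6 0 4 1 5 3 2]
After op 6 (out_shuffle): [6 5 0 3 4 2 1]
After op 7 (out_shuffle): [6 4 5 2 0 1 3]

Answer: 6 4 5 2 0 1 3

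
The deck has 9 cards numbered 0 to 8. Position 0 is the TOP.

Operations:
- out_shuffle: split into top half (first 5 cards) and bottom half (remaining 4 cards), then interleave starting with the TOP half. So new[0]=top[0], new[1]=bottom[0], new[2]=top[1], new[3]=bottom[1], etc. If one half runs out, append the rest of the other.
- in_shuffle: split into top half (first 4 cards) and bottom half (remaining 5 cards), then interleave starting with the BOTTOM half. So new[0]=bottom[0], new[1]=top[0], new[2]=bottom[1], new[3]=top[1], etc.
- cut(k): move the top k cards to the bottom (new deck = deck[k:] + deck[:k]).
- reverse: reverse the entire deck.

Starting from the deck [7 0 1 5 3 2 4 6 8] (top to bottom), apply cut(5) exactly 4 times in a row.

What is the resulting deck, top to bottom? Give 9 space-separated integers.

After op 1 (cut(5)): [2 4 6 8 7 0 1 5 3]
After op 2 (cut(5)): [0 1 5 3 2 4 6 8 7]
After op 3 (cut(5)): [4 6 8 7 0 1 5 3 2]
After op 4 (cut(5)): [1 5 3 2 4 6 8 7 0]

Answer: 1 5 3 2 4 6 8 7 0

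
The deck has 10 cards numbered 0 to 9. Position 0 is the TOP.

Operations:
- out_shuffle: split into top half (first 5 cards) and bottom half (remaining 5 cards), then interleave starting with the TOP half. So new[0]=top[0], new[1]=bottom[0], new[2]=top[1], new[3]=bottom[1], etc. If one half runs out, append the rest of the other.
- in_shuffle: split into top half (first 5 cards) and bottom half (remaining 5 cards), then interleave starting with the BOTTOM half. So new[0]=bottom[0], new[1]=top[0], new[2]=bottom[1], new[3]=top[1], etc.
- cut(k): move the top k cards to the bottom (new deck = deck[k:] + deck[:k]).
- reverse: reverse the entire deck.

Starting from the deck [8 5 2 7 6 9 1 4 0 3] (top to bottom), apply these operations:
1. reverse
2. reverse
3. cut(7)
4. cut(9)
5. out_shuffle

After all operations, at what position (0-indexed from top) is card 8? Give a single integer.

Answer: 8

Derivation:
After op 1 (reverse): [3 0 4 1 9 6 7 2 5 8]
After op 2 (reverse): [8 5 2 7 6 9 1 4 0 3]
After op 3 (cut(7)): [4 0 3 8 5 2 7 6 9 1]
After op 4 (cut(9)): [1 4 0 3 8 5 2 7 6 9]
After op 5 (out_shuffle): [1 5 4 2 0 7 3 6 8 9]
Card 8 is at position 8.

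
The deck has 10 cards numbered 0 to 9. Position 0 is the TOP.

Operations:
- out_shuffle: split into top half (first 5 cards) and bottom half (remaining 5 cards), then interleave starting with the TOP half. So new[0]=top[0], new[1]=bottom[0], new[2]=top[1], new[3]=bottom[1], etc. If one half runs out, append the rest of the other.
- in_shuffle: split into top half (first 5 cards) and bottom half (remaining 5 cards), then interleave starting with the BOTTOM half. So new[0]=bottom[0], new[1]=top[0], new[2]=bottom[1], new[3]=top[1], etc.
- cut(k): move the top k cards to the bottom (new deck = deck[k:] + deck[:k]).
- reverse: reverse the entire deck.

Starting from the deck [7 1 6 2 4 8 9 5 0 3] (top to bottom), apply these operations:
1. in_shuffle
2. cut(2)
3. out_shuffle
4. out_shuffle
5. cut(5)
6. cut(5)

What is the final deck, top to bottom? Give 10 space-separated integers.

Answer: 9 4 2 6 1 8 3 0 5 7

Derivation:
After op 1 (in_shuffle): [8 7 9 1 5 6 0 2 3 4]
After op 2 (cut(2)): [9 1 5 6 0 2 3 4 8 7]
After op 3 (out_shuffle): [9 2 1 3 5 4 6 8 0 7]
After op 4 (out_shuffle): [9 4 2 6 1 8 3 0 5 7]
After op 5 (cut(5)): [8 3 0 5 7 9 4 2 6 1]
After op 6 (cut(5)): [9 4 2 6 1 8 3 0 5 7]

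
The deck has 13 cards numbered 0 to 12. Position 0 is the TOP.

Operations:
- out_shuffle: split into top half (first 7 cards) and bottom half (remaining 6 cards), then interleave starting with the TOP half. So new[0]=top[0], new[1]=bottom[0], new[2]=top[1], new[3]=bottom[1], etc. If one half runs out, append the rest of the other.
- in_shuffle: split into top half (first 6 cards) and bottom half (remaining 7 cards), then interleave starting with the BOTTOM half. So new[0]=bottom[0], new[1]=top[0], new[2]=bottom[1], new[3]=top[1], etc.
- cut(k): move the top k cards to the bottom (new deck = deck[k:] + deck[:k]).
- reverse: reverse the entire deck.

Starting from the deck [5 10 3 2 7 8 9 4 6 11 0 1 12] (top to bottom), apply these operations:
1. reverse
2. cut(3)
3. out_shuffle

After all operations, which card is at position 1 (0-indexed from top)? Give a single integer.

After op 1 (reverse): [12 1 0 11 6 4 9 8 7 2 3 10 5]
After op 2 (cut(3)): [11 6 4 9 8 7 2 3 10 5 12 1 0]
After op 3 (out_shuffle): [11 3 6 10 4 5 9 12 8 1 7 0 2]
Position 1: card 3.

Answer: 3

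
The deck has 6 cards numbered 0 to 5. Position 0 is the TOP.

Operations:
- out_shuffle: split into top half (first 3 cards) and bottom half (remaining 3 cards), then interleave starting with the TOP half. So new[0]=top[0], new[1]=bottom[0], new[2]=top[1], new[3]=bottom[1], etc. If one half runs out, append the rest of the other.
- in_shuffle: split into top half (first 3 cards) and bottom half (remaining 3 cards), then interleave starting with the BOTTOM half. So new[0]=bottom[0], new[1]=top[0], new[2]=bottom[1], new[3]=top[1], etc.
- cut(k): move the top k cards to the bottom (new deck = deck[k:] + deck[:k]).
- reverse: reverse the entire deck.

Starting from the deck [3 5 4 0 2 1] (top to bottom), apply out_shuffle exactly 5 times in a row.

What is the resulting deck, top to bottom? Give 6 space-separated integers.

After op 1 (out_shuffle): [3 0 5 2 4 1]
After op 2 (out_shuffle): [3 2 0 4 5 1]
After op 3 (out_shuffle): [3 4 2 5 0 1]
After op 4 (out_shuffle): [3 5 4 0 2 1]
After op 5 (out_shuffle): [3 0 5 2 4 1]

Answer: 3 0 5 2 4 1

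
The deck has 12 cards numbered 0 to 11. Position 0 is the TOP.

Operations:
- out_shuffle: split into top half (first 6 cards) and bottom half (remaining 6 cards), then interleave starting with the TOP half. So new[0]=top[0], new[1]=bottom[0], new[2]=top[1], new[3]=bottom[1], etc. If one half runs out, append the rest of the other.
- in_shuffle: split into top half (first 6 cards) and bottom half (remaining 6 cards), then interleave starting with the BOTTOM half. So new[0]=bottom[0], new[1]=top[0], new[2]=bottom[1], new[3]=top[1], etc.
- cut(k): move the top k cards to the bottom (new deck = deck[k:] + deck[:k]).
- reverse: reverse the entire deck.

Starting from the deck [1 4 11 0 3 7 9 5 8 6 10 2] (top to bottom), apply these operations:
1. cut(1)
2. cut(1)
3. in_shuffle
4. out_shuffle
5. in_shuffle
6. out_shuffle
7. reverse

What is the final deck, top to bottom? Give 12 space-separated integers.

After op 1 (cut(1)): [4 11 0 3 7 9 5 8 6 10 2 1]
After op 2 (cut(1)): [11 0 3 7 9 5 8 6 10 2 1 4]
After op 3 (in_shuffle): [8 11 6 0 10 3 2 7 1 9 4 5]
After op 4 (out_shuffle): [8 2 11 7 6 1 0 9 10 4 3 5]
After op 5 (in_shuffle): [0 8 9 2 10 11 4 7 3 6 5 1]
After op 6 (out_shuffle): [0 4 8 7 9 3 2 6 10 5 11 1]
After op 7 (reverse): [1 11 5 10 6 2 3 9 7 8 4 0]

Answer: 1 11 5 10 6 2 3 9 7 8 4 0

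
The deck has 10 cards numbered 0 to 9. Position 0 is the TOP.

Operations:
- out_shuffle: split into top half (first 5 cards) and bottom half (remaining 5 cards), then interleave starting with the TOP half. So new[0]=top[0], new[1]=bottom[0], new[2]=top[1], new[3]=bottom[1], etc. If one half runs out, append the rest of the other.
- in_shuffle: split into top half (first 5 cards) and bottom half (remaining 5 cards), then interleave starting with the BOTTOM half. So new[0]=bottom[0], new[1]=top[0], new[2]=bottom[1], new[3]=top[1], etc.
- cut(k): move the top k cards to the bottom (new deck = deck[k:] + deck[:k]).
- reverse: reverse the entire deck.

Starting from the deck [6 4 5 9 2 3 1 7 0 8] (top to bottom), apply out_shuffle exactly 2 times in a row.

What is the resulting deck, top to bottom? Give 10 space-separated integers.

Answer: 6 7 3 9 4 0 1 2 5 8

Derivation:
After op 1 (out_shuffle): [6 3 4 1 5 7 9 0 2 8]
After op 2 (out_shuffle): [6 7 3 9 4 0 1 2 5 8]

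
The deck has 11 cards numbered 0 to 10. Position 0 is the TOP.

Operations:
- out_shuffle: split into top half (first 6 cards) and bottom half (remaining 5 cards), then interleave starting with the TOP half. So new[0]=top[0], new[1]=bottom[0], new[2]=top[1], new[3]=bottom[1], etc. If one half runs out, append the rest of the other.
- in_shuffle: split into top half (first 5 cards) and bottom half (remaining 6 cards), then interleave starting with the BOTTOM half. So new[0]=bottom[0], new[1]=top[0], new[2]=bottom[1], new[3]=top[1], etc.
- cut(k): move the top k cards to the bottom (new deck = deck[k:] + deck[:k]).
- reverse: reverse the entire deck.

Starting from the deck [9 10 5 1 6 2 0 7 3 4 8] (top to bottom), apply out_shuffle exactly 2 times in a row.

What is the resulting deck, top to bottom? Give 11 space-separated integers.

Answer: 9 1 0 4 10 6 7 8 5 2 3

Derivation:
After op 1 (out_shuffle): [9 0 10 7 5 3 1 4 6 8 2]
After op 2 (out_shuffle): [9 1 0 4 10 6 7 8 5 2 3]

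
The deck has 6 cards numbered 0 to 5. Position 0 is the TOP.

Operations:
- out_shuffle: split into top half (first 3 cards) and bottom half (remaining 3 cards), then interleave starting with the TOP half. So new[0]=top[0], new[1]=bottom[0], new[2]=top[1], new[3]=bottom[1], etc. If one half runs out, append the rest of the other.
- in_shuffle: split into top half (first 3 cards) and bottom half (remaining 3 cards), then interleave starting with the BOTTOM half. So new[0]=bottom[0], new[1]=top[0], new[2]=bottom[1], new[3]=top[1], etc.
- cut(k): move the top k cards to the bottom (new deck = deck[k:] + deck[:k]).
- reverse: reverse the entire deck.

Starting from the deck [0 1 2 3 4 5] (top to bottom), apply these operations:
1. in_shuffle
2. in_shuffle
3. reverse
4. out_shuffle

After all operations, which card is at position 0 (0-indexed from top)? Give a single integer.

After op 1 (in_shuffle): [3 0 4 1 5 2]
After op 2 (in_shuffle): [1 3 5 0 2 4]
After op 3 (reverse): [4 2 0 5 3 1]
After op 4 (out_shuffle): [4 5 2 3 0 1]
Position 0: card 4.

Answer: 4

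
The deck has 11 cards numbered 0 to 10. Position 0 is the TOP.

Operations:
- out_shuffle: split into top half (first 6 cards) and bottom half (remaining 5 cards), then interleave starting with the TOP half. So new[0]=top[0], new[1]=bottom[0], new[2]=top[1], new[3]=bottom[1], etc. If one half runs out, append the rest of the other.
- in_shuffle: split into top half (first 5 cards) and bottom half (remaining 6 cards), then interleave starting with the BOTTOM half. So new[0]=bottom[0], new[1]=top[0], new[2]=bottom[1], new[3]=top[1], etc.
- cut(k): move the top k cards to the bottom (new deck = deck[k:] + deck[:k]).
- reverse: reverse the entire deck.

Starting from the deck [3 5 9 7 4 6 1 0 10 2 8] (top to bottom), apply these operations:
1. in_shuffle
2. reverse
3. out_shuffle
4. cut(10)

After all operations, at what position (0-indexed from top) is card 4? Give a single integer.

Answer: 3

Derivation:
After op 1 (in_shuffle): [6 3 1 5 0 9 10 7 2 4 8]
After op 2 (reverse): [8 4 2 7 10 9 0 5 1 3 6]
After op 3 (out_shuffle): [8 0 4 5 2 1 7 3 10 6 9]
After op 4 (cut(10)): [9 8 0 4 5 2 1 7 3 10 6]
Card 4 is at position 3.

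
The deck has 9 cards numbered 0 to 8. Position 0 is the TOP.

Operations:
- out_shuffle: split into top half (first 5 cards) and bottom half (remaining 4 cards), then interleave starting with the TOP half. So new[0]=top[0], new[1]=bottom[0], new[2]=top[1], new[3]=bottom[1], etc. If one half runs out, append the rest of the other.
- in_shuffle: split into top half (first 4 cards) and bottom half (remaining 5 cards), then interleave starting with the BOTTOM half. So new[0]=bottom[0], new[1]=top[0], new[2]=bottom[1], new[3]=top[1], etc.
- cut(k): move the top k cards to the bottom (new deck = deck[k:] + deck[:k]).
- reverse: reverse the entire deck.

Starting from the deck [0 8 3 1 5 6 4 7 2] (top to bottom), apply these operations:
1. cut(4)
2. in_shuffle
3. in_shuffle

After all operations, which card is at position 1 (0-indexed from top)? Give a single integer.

After op 1 (cut(4)): [5 6 4 7 2 0 8 3 1]
After op 2 (in_shuffle): [2 5 0 6 8 4 3 7 1]
After op 3 (in_shuffle): [8 2 4 5 3 0 7 6 1]
Position 1: card 2.

Answer: 2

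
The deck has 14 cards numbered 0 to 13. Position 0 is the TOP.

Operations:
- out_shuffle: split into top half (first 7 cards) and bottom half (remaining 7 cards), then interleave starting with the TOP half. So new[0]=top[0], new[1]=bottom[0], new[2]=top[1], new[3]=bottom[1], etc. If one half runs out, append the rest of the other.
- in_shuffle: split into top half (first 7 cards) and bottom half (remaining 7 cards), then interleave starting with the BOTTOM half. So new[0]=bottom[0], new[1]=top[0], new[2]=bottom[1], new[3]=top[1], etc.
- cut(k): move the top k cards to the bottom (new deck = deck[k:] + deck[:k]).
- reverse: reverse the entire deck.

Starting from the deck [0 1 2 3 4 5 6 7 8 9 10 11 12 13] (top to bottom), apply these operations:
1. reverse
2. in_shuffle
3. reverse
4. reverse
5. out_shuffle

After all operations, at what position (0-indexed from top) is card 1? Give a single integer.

Answer: 7

Derivation:
After op 1 (reverse): [13 12 11 10 9 8 7 6 5 4 3 2 1 0]
After op 2 (in_shuffle): [6 13 5 12 4 11 3 10 2 9 1 8 0 7]
After op 3 (reverse): [7 0 8 1 9 2 10 3 11 4 12 5 13 6]
After op 4 (reverse): [6 13 5 12 4 11 3 10 2 9 1 8 0 7]
After op 5 (out_shuffle): [6 10 13 2 5 9 12 1 4 8 11 0 3 7]
Card 1 is at position 7.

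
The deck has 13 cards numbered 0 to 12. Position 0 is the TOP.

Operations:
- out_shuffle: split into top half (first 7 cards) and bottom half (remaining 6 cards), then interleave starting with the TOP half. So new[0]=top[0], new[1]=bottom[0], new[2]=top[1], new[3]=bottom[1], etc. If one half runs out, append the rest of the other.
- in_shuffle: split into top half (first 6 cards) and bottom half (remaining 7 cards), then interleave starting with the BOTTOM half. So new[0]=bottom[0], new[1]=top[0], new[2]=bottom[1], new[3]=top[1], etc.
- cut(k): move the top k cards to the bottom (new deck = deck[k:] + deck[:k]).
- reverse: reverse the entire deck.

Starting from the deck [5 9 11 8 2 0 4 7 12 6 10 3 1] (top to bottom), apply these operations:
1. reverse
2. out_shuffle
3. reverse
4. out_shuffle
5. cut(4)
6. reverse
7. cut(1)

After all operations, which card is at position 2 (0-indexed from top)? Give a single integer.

After op 1 (reverse): [1 3 10 6 12 7 4 0 2 8 11 9 5]
After op 2 (out_shuffle): [1 0 3 2 10 8 6 11 12 9 7 5 4]
After op 3 (reverse): [4 5 7 9 12 11 6 8 10 2 3 0 1]
After op 4 (out_shuffle): [4 8 5 10 7 2 9 3 12 0 11 1 6]
After op 5 (cut(4)): [7 2 9 3 12 0 11 1 6 4 8 5 10]
After op 6 (reverse): [10 5 8 4 6 1 11 0 12 3 9 2 7]
After op 7 (cut(1)): [5 8 4 6 1 11 0 12 3 9 2 7 10]
Position 2: card 4.

Answer: 4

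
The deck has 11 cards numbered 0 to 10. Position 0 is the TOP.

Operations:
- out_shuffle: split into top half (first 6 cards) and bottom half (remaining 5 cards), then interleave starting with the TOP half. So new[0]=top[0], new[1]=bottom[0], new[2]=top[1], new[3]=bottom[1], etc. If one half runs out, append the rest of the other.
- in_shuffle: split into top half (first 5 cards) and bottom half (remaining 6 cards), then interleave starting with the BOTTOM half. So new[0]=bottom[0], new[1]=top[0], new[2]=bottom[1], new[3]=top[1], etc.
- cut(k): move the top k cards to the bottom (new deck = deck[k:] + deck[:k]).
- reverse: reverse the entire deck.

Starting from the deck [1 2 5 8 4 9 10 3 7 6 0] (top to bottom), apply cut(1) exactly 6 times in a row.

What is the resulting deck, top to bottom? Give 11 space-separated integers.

After op 1 (cut(1)): [2 5 8 4 9 10 3 7 6 0 1]
After op 2 (cut(1)): [5 8 4 9 10 3 7 6 0 1 2]
After op 3 (cut(1)): [8 4 9 10 3 7 6 0 1 2 5]
After op 4 (cut(1)): [4 9 10 3 7 6 0 1 2 5 8]
After op 5 (cut(1)): [9 10 3 7 6 0 1 2 5 8 4]
After op 6 (cut(1)): [10 3 7 6 0 1 2 5 8 4 9]

Answer: 10 3 7 6 0 1 2 5 8 4 9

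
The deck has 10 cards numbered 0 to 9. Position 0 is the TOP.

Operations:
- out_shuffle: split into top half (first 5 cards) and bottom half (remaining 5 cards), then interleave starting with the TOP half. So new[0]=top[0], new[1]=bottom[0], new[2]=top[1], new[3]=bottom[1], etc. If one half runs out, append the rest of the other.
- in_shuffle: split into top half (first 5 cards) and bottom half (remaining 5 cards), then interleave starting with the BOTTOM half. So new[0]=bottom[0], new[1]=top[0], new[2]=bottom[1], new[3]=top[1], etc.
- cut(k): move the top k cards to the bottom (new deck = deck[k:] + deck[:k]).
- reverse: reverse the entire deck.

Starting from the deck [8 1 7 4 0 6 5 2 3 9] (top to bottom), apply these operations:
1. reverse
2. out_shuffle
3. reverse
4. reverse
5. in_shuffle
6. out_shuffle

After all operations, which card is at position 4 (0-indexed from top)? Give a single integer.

After op 1 (reverse): [9 3 2 5 6 0 4 7 1 8]
After op 2 (out_shuffle): [9 0 3 4 2 7 5 1 6 8]
After op 3 (reverse): [8 6 1 5 7 2 4 3 0 9]
After op 4 (reverse): [9 0 3 4 2 7 5 1 6 8]
After op 5 (in_shuffle): [7 9 5 0 1 3 6 4 8 2]
After op 6 (out_shuffle): [7 3 9 6 5 4 0 8 1 2]
Position 4: card 5.

Answer: 5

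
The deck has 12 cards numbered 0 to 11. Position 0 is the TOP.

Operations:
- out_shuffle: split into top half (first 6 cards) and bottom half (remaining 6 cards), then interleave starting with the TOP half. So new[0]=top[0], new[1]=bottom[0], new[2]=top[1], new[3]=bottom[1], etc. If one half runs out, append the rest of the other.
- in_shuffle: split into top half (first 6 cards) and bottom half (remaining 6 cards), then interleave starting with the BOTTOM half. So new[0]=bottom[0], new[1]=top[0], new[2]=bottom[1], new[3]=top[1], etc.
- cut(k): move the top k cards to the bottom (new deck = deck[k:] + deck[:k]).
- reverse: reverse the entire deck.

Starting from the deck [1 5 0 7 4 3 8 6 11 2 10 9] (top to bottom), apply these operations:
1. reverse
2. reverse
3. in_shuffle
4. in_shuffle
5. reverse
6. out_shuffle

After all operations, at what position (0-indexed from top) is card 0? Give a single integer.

Answer: 0

Derivation:
After op 1 (reverse): [9 10 2 11 6 8 3 4 7 0 5 1]
After op 2 (reverse): [1 5 0 7 4 3 8 6 11 2 10 9]
After op 3 (in_shuffle): [8 1 6 5 11 0 2 7 10 4 9 3]
After op 4 (in_shuffle): [2 8 7 1 10 6 4 5 9 11 3 0]
After op 5 (reverse): [0 3 11 9 5 4 6 10 1 7 8 2]
After op 6 (out_shuffle): [0 6 3 10 11 1 9 7 5 8 4 2]
Card 0 is at position 0.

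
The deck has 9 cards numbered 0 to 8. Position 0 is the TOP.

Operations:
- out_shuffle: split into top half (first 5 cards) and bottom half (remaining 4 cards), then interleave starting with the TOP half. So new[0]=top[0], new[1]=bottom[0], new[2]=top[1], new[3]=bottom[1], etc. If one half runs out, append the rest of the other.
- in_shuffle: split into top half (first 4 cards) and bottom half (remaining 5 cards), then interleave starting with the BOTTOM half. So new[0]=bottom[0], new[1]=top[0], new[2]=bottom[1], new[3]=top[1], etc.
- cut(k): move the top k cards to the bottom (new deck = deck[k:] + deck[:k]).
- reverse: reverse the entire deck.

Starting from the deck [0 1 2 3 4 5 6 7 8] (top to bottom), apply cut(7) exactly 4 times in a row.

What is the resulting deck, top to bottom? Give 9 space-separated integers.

After op 1 (cut(7)): [7 8 0 1 2 3 4 5 6]
After op 2 (cut(7)): [5 6 7 8 0 1 2 3 4]
After op 3 (cut(7)): [3 4 5 6 7 8 0 1 2]
After op 4 (cut(7)): [1 2 3 4 5 6 7 8 0]

Answer: 1 2 3 4 5 6 7 8 0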